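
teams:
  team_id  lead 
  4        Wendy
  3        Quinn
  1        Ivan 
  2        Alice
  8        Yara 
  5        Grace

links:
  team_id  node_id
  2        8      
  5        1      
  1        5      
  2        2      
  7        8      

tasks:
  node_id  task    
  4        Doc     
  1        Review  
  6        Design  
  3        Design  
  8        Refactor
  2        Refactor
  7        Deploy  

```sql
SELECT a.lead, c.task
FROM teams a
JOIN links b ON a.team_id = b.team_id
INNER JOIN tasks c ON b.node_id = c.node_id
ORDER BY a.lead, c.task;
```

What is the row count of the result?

3

Step 1 — a INNER JOIN b on team_id → 4 row(s).
Then INNER JOIN `tasks c` on node_id: keep only rows whose b.node_id appears in c.
Result: 3 row(s).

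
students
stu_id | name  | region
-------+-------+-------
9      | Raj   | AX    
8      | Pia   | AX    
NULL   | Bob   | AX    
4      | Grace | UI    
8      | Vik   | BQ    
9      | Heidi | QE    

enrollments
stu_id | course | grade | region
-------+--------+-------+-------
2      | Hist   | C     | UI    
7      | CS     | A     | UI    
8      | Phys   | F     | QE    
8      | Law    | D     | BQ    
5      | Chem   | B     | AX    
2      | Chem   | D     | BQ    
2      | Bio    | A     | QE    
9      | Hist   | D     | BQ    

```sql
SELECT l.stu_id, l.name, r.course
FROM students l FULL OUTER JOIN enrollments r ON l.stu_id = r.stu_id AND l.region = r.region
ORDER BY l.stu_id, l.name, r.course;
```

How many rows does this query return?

13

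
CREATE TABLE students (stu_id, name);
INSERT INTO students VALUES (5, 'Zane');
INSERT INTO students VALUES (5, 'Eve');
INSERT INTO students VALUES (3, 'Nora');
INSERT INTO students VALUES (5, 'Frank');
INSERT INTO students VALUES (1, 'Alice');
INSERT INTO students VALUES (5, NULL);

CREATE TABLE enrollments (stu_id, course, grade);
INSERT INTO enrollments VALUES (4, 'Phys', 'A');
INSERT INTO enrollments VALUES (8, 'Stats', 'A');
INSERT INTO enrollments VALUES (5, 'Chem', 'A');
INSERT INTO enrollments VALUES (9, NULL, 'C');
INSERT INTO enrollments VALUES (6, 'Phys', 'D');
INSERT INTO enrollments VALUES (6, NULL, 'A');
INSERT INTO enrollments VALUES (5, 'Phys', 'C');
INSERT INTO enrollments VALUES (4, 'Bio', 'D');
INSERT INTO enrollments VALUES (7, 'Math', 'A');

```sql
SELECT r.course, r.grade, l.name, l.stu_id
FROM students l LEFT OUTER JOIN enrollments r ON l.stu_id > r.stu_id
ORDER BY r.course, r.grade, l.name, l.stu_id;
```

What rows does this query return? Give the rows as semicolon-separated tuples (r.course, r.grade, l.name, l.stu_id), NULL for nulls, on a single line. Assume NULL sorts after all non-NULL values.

LEFT JOIN keeps every row from `students`; unmatched rows get NULL for `enrollments`'s columns.
Matching on l.stu_id > r.stu_id.
Matched pairs: 8; unmatched l rows kept: 2.

(Bio, D, Eve, 5); (Bio, D, Frank, 5); (Bio, D, Zane, 5); (Bio, D, NULL, 5); (Phys, A, Eve, 5); (Phys, A, Frank, 5); (Phys, A, Zane, 5); (Phys, A, NULL, 5); (NULL, NULL, Alice, 1); (NULL, NULL, Nora, 3)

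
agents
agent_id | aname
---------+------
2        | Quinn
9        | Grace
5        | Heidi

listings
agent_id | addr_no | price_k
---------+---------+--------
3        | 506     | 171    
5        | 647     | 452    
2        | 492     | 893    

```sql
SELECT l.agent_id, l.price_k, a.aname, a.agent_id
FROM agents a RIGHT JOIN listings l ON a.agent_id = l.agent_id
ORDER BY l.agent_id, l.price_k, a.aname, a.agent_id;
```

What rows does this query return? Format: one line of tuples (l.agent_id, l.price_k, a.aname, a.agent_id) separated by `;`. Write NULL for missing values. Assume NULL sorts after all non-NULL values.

(2, 893, Quinn, 2); (3, 171, NULL, NULL); (5, 452, Heidi, 5)

RIGHT JOIN keeps every row from `listings`; unmatched rows get NULL for `agents`'s columns.
Matching on a.agent_id = l.agent_id.
- a (agent_id=2) pairs with 1 row(s) of l.
- a (agent_id=9) has no partner in l.
- a (agent_id=5) pairs with 1 row(s) of l.
- plus 1 unmatched l row(s), each kept with NULL a columns.
After projecting and ordering:
l.agent_id | l.price_k | a.aname | a.agent_id
2 | 893 | Quinn | 2
3 | 171 | NULL | NULL
5 | 452 | Heidi | 5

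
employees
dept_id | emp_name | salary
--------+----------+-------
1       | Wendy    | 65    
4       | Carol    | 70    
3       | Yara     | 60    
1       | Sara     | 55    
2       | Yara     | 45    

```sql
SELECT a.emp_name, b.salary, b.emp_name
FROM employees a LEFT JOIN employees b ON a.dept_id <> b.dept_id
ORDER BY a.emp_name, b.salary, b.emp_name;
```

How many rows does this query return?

18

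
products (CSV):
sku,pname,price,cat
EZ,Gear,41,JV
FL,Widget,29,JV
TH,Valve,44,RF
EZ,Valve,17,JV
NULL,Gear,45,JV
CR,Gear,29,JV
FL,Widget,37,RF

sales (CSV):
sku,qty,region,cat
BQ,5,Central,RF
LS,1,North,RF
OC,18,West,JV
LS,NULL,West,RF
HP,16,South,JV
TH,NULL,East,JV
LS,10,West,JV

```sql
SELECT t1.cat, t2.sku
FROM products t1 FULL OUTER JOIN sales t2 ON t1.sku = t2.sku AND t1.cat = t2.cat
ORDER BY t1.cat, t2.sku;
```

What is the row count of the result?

FULL OUTER JOIN keeps every row from both sides; unmatched rows get NULL for the other side's columns.
Matching on t1.sku = t2.sku AND t1.cat = t2.cat. A NULL in a compared column never satisfies the condition.
Matched pairs: 0; unmatched t1 rows kept: 7; unmatched t2 rows kept: 7.
Total: 0 matched + 14 padded = 14 rows.

14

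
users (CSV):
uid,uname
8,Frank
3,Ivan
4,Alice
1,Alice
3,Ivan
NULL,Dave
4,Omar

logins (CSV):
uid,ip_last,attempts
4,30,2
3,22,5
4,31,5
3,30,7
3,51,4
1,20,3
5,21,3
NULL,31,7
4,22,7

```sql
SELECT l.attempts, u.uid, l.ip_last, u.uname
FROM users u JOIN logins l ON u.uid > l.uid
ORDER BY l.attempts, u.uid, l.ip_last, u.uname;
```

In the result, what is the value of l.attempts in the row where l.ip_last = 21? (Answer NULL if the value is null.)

3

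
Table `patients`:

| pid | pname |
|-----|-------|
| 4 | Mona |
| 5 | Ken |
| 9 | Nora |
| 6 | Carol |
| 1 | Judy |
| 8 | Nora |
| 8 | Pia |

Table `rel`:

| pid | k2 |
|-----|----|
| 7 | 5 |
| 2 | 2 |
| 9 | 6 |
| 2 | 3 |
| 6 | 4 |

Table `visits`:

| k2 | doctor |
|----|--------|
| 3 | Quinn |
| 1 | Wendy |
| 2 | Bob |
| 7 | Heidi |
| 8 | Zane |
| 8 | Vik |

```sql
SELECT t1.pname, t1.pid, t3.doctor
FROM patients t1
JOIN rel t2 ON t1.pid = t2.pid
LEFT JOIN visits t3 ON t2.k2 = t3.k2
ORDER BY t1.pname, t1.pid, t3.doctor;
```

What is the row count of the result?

2

Joins associate left-to-right: patients INNER JOIN rel on pid gives 2 intermediate row(s).
Then LEFT JOIN `visits t3` on k2: each of those 2 rows is kept; rows whose t2.k2 has no match in t3 get NULL for t3's columns.
Result: 2 row(s).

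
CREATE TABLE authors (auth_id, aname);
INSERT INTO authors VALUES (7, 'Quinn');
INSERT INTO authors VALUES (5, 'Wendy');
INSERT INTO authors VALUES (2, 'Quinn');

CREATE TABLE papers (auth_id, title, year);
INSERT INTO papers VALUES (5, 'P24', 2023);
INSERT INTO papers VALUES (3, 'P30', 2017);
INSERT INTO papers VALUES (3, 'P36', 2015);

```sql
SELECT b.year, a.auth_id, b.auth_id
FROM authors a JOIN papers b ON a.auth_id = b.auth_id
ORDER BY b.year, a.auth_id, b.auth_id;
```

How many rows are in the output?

1

INNER JOIN keeps only pairs where the ON condition holds.
Matching on a.auth_id = b.auth_id.
Matched pairs: 1.
Total: 1 rows.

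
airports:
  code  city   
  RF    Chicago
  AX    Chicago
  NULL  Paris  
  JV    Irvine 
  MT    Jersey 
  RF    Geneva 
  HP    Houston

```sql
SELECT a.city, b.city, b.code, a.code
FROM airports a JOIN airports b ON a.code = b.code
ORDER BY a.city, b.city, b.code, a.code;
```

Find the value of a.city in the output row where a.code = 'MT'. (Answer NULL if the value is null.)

INNER JOIN keeps only pairs where the ON condition holds.
Matching on a.code = b.code. A NULL in a compared column never satisfies the condition.
Matched pairs: 8.

Jersey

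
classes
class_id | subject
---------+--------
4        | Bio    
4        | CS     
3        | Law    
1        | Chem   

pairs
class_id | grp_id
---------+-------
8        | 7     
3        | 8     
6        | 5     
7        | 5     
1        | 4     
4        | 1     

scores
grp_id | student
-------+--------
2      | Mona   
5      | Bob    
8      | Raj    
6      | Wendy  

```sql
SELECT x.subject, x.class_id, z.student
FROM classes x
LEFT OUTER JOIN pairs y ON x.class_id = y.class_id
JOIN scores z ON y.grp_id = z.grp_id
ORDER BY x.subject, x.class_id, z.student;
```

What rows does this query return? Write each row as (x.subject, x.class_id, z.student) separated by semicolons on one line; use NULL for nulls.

(Law, 3, Raj)

Evaluate left to right. First `classes x LEFT JOIN pairs y` on class_id: 4 row(s).
Then INNER JOIN `scores z` on grp_id: keep only rows whose y.grp_id appears in z.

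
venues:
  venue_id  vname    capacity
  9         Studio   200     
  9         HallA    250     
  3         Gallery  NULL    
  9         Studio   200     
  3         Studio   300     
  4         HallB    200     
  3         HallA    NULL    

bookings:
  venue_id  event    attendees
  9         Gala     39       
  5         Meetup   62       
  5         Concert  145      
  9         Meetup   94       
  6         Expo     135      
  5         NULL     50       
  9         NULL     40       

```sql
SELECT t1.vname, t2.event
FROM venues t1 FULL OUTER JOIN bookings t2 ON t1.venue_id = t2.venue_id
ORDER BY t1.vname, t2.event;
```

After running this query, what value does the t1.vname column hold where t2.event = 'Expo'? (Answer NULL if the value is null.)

NULL

FULL OUTER JOIN keeps every row from both sides; unmatched rows get NULL for the other side's columns.
Matching on t1.venue_id = t2.venue_id.
Matched pairs: 9; unmatched t1 rows kept: 4; unmatched t2 rows kept: 4.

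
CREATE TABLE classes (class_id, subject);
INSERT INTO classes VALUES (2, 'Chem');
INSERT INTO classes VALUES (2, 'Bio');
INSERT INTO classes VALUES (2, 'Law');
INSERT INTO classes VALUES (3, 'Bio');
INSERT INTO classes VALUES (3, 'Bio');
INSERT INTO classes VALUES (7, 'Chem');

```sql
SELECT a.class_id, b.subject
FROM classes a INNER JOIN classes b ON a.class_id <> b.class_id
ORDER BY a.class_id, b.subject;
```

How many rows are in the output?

22

INNER JOIN keeps only pairs where the ON condition holds.
Matching on a.class_id <> b.class_id.
- a row (class_id=2): matches 3 b row(s) → 3 output row(s).
- a row (class_id=2): matches 3 b row(s) → 3 output row(s).
- a row (class_id=2): matches 3 b row(s) → 3 output row(s).
- a row (class_id=3): matches 4 b row(s) → 4 output row(s).
- a row (class_id=3): matches 4 b row(s) → 4 output row(s).
- a row (class_id=7): matches 5 b row(s) → 5 output row(s).
Total: 22 rows.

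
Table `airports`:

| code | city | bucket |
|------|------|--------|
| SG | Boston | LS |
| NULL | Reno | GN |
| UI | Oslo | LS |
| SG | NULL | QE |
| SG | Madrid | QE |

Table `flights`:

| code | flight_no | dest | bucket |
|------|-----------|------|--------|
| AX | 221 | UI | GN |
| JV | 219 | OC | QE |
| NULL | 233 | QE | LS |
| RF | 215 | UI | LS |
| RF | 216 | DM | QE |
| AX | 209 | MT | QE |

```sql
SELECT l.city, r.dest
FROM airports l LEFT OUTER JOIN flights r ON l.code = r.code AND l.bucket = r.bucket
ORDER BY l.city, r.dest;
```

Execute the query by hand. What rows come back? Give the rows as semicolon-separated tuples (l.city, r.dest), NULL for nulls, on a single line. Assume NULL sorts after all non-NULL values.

LEFT JOIN keeps every row from `airports`; unmatched rows get NULL for `flights`'s columns.
Matching on l.code = r.code AND l.bucket = r.bucket. A NULL in a compared column never satisfies the condition.
- l row (code=SG, bucket=LS): no match → kept, r columns NULL.
- l row (code=NULL, bucket=GN): no match → kept, r columns NULL.
- l row (code=UI, bucket=LS): no match → kept, r columns NULL.
- l row (code=SG, bucket=QE): no match → kept, r columns NULL.
- l row (code=SG, bucket=QE): no match → kept, r columns NULL.
After projecting and ordering:
l.city | r.dest
Boston | NULL
Madrid | NULL
Oslo | NULL
Reno | NULL
NULL | NULL

(Boston, NULL); (Madrid, NULL); (Oslo, NULL); (Reno, NULL); (NULL, NULL)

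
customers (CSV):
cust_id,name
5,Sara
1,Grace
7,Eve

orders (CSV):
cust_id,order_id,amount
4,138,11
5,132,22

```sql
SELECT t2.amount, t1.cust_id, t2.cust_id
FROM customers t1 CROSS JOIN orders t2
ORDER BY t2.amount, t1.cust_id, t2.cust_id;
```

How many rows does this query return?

6

CROSS JOIN pairs every row of `customers` with every row of `orders`: 3 × 2 = 6 rows.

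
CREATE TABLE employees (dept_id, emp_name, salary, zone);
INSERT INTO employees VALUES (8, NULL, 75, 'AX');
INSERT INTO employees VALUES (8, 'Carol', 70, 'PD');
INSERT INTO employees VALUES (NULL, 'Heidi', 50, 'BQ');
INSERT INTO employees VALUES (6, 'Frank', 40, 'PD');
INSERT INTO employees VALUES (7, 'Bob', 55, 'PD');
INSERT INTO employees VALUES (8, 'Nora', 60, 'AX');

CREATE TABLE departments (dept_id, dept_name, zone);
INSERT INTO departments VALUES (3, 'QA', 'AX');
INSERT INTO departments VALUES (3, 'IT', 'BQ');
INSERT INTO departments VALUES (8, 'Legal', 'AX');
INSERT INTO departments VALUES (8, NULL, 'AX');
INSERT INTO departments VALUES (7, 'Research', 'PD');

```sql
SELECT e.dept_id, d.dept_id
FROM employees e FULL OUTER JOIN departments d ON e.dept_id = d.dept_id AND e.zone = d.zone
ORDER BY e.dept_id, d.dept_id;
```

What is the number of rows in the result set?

FULL OUTER JOIN keeps every row from both sides; unmatched rows get NULL for the other side's columns.
Matching on e.dept_id = d.dept_id AND e.zone = d.zone. A NULL in a compared column never satisfies the condition.
- e[0] dept_id=8, zone=AX → 2 match(es) in d → 2 row(s).
- e[1] dept_id=8, zone=PD → no match; kept with NULLs on the d side.
- e[2] dept_id=NULL, zone=BQ → no match; kept with NULLs on the d side.
- e[3] dept_id=6, zone=PD → no match; kept with NULLs on the d side.
- e[4] dept_id=7, zone=PD → 1 match(es) in d → 1 row(s).
- e[5] dept_id=8, zone=AX → 2 match(es) in d → 2 row(s).
- plus 2 unmatched d row(s), each kept with NULL e columns.
Total: 5 matched + 5 padded = 10 rows.

10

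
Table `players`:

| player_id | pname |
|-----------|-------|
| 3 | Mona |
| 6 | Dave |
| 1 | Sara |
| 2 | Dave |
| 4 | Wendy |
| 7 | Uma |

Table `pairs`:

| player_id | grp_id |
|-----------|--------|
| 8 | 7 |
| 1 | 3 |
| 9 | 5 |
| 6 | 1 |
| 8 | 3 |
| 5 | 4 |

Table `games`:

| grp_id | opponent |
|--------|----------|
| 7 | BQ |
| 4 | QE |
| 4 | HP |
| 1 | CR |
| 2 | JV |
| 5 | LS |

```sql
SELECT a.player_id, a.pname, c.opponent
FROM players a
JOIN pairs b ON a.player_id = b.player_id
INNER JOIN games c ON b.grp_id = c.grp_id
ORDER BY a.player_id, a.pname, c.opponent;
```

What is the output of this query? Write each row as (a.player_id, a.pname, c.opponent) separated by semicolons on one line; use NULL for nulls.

Evaluate left to right. First `players a INNER JOIN pairs b` on player_id: 2 row(s).
Then INNER JOIN `games c` on grp_id: keep only rows whose b.grp_id appears in c.

(6, Dave, CR)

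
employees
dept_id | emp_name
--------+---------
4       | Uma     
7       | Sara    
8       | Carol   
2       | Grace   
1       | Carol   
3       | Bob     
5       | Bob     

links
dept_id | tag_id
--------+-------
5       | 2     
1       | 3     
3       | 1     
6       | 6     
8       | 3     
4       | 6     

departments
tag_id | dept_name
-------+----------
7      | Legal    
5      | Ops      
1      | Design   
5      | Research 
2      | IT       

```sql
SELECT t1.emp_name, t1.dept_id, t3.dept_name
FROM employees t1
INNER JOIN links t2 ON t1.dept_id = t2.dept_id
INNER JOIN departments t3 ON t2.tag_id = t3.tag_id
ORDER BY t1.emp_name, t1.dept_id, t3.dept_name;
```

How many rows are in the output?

2

Step 1 — t1 INNER JOIN t2 on dept_id → 5 row(s).
Then INNER JOIN `departments t3` on tag_id: keep only rows whose t2.tag_id appears in t3.
Result: 2 row(s).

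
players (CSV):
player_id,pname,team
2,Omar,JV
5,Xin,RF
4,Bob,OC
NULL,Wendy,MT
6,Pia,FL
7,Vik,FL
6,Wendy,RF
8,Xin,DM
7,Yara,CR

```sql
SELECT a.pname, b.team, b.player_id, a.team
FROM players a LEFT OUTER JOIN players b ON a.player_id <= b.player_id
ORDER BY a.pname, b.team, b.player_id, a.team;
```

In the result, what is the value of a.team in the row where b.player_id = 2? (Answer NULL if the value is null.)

JV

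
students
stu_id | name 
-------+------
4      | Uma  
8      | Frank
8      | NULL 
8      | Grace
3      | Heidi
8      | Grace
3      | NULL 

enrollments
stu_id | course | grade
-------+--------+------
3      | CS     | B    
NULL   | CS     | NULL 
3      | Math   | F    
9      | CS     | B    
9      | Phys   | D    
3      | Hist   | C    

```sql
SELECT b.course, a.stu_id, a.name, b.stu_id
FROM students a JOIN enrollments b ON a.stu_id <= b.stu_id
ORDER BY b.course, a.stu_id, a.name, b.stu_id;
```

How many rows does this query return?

INNER JOIN keeps only pairs where the ON condition holds.
Matching on a.stu_id <= b.stu_id. A NULL in a compared column never satisfies the condition.
- a row (stu_id=4): matches 2 b row(s) → 2 output row(s).
- a row (stu_id=8): matches 2 b row(s) → 2 output row(s).
- a row (stu_id=8): matches 2 b row(s) → 2 output row(s).
- a row (stu_id=8): matches 2 b row(s) → 2 output row(s).
- a row (stu_id=3): matches 5 b row(s) → 5 output row(s).
- a row (stu_id=8): matches 2 b row(s) → 2 output row(s).
- a row (stu_id=3): matches 5 b row(s) → 5 output row(s).
Total: 20 rows.

20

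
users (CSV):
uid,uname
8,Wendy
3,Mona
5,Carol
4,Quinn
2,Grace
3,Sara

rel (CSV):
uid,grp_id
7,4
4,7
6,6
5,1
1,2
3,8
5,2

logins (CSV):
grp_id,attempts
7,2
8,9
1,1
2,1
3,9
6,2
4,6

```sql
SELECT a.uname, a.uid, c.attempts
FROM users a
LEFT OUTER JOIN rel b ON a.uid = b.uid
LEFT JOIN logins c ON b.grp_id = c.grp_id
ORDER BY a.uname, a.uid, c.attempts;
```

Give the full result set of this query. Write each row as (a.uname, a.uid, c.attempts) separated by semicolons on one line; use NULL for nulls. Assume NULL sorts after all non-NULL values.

(Carol, 5, 1); (Carol, 5, 1); (Grace, 2, NULL); (Mona, 3, 9); (Quinn, 4, 2); (Sara, 3, 9); (Wendy, 8, NULL)

Evaluate left to right. First `users a LEFT JOIN rel b` on uid: 7 row(s).
Then LEFT JOIN `logins c` on grp_id: each of those 7 rows is kept; rows whose b.grp_id has no match in c get NULL for c's columns.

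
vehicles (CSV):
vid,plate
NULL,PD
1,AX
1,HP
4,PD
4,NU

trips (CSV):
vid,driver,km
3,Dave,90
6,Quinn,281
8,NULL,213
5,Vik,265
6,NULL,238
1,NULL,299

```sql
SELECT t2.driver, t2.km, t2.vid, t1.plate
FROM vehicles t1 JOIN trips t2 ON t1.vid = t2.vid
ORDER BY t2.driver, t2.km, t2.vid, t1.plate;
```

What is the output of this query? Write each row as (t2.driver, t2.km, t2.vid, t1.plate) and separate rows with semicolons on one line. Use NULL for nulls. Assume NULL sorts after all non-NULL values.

INNER JOIN keeps only pairs where the ON condition holds.
Matching on t1.vid = t2.vid. A NULL in a compared column never satisfies the condition.
- t1 (vid=NULL) has no partner → excluded.
- t1 (vid=1) pairs with 1 row(s) of t2.
- t1 (vid=1) pairs with 1 row(s) of t2.
- t1 (vid=4) has no partner → excluded.
- t1 (vid=4) has no partner → excluded.
After projecting and ordering:
t2.driver | t2.km | t2.vid | t1.plate
NULL | 299 | 1 | AX
NULL | 299 | 1 | HP

(NULL, 299, 1, AX); (NULL, 299, 1, HP)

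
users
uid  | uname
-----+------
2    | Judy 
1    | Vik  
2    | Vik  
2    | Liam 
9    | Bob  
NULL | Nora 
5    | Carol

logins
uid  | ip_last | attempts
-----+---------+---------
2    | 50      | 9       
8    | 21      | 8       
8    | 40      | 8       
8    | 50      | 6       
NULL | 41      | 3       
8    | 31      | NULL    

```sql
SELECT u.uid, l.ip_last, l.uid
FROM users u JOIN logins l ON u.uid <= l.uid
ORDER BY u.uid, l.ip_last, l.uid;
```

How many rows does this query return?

24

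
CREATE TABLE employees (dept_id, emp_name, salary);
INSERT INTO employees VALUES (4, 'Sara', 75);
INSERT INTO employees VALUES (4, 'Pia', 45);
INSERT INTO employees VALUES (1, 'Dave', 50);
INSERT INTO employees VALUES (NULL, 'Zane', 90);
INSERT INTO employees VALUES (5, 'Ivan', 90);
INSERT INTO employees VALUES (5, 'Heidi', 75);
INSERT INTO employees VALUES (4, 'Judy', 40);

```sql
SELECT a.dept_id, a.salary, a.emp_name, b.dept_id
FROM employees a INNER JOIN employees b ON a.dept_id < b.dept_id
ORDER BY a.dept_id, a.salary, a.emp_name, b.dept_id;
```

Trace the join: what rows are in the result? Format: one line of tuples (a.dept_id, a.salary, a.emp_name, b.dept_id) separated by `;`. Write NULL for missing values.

(1, 50, Dave, 4); (1, 50, Dave, 4); (1, 50, Dave, 4); (1, 50, Dave, 5); (1, 50, Dave, 5); (4, 40, Judy, 5); (4, 40, Judy, 5); (4, 45, Pia, 5); (4, 45, Pia, 5); (4, 75, Sara, 5); (4, 75, Sara, 5)

INNER JOIN keeps only pairs where the ON condition holds.
Matching on a.dept_id < b.dept_id. A NULL in a compared column never satisfies the condition.
- a (dept_id=4) pairs with 2 row(s) of b.
- a (dept_id=4) pairs with 2 row(s) of b.
- a (dept_id=1) pairs with 5 row(s) of b.
- a (dept_id=NULL) has no partner → excluded.
- a (dept_id=5) has no partner → excluded.
- a (dept_id=5) has no partner → excluded.
- a (dept_id=4) pairs with 2 row(s) of b.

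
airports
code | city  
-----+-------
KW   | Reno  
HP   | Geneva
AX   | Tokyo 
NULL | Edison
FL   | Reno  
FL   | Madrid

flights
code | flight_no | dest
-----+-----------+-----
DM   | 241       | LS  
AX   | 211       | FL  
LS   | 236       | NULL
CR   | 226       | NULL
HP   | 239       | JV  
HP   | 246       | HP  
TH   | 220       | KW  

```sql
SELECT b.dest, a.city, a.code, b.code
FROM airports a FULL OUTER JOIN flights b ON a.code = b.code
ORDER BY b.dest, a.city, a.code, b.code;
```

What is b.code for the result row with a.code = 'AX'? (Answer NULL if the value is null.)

AX

FULL OUTER JOIN keeps every row from both sides; unmatched rows get NULL for the other side's columns.
Matching on a.code = b.code. A NULL in a compared column never satisfies the condition.
- a row (code=KW): no match → kept, b columns NULL.
- a row (code=HP): matches 2 b row(s) → 2 output row(s).
- a row (code=AX): matches 1 b row(s) → 1 output row(s).
- a row (code=NULL): no match → kept, b columns NULL.
- a row (code=FL): no match → kept, b columns NULL.
- a row (code=FL): no match → kept, b columns NULL.
- plus 4 unmatched b row(s), each kept with NULL a columns.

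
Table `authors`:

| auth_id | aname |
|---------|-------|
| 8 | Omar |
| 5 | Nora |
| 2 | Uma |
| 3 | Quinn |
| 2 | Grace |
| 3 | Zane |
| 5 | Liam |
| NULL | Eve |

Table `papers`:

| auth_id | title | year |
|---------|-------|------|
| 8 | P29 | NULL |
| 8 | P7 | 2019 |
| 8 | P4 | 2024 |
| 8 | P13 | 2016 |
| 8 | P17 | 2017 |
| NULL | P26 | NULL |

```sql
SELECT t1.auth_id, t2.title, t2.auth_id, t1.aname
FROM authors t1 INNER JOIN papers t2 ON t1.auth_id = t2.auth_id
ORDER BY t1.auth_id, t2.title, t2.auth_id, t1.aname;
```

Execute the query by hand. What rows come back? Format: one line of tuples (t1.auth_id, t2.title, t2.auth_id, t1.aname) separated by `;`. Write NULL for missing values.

INNER JOIN keeps only pairs where the ON condition holds.
Matching on t1.auth_id = t2.auth_id. A NULL in a compared column never satisfies the condition.
Matched pairs: 5.

(8, P13, 8, Omar); (8, P17, 8, Omar); (8, P29, 8, Omar); (8, P4, 8, Omar); (8, P7, 8, Omar)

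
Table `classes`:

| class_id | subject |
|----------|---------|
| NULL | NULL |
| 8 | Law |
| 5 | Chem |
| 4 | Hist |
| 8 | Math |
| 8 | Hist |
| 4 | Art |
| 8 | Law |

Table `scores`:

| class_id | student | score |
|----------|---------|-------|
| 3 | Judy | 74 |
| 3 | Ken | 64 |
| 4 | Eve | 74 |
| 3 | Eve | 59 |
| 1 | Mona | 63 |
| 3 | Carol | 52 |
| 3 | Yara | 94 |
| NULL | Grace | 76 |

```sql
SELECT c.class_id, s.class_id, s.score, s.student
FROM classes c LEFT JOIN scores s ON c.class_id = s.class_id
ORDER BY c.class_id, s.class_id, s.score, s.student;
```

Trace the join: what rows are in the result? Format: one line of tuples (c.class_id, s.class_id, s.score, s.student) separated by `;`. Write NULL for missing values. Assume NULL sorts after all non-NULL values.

(4, 4, 74, Eve); (4, 4, 74, Eve); (5, NULL, NULL, NULL); (8, NULL, NULL, NULL); (8, NULL, NULL, NULL); (8, NULL, NULL, NULL); (8, NULL, NULL, NULL); (NULL, NULL, NULL, NULL)

LEFT JOIN keeps every row from `classes`; unmatched rows get NULL for `scores`'s columns.
Matching on c.class_id = s.class_id. A NULL in a compared column never satisfies the condition.
Matched pairs: 2; unmatched c rows kept: 6.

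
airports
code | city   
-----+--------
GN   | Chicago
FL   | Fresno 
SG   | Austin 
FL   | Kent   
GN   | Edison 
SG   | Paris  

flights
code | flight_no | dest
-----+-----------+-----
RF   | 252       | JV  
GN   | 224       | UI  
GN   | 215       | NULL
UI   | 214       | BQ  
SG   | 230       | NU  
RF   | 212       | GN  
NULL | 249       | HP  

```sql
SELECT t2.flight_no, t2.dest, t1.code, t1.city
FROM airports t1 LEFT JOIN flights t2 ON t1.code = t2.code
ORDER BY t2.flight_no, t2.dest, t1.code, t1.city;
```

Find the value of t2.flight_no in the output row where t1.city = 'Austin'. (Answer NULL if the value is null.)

230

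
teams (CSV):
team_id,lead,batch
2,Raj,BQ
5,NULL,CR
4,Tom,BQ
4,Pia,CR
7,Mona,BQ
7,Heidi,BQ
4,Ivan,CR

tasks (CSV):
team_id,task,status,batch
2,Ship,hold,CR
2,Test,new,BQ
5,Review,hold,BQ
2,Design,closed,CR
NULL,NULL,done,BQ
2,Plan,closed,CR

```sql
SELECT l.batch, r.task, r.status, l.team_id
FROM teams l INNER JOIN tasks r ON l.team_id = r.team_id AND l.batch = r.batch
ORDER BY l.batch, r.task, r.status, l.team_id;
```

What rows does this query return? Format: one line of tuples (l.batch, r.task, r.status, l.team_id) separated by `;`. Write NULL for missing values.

INNER JOIN keeps only pairs where the ON condition holds.
Matching on l.team_id = r.team_id AND l.batch = r.batch. A NULL in a compared column never satisfies the condition.
- l (team_id=2, batch=BQ) pairs with 1 row(s) of r.
- l (team_id=5, batch=CR) has no partner → excluded.
- l (team_id=4, batch=BQ) has no partner → excluded.
- l (team_id=4, batch=CR) has no partner → excluded.
- l (team_id=7, batch=BQ) has no partner → excluded.
- l (team_id=7, batch=BQ) has no partner → excluded.
- l (team_id=4, batch=CR) has no partner → excluded.
After projecting and ordering:
l.batch | r.task | r.status | l.team_id
BQ | Test | new | 2

(BQ, Test, new, 2)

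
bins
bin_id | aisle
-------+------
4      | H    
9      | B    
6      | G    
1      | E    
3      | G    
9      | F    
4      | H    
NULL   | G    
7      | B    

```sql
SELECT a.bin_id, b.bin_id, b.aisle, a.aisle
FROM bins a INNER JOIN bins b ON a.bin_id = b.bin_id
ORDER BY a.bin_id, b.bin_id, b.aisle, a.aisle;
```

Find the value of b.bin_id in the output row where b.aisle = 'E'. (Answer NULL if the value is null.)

1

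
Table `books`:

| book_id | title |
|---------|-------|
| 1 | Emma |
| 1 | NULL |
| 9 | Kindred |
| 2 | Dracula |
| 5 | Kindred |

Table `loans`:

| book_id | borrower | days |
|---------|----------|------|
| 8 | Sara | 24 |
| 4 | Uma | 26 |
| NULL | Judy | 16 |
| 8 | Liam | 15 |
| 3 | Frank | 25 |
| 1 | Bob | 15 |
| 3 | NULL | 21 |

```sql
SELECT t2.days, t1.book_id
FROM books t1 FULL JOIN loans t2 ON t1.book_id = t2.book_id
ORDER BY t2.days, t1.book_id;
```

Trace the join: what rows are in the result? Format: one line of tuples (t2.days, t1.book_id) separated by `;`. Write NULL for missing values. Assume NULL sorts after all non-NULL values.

FULL OUTER JOIN keeps every row from both sides; unmatched rows get NULL for the other side's columns.
Matching on t1.book_id = t2.book_id. A NULL in a compared column never satisfies the condition.
- t1 row (book_id=1): matches 1 t2 row(s) → 1 output row(s).
- t1 row (book_id=1): matches 1 t2 row(s) → 1 output row(s).
- t1 row (book_id=9): no match → kept, t2 columns NULL.
- t1 row (book_id=2): no match → kept, t2 columns NULL.
- t1 row (book_id=5): no match → kept, t2 columns NULL.
- 6 t2 row(s) had no t1 match → kept, t1 columns NULL.

(15, 1); (15, 1); (15, NULL); (16, NULL); (21, NULL); (24, NULL); (25, NULL); (26, NULL); (NULL, 2); (NULL, 5); (NULL, 9)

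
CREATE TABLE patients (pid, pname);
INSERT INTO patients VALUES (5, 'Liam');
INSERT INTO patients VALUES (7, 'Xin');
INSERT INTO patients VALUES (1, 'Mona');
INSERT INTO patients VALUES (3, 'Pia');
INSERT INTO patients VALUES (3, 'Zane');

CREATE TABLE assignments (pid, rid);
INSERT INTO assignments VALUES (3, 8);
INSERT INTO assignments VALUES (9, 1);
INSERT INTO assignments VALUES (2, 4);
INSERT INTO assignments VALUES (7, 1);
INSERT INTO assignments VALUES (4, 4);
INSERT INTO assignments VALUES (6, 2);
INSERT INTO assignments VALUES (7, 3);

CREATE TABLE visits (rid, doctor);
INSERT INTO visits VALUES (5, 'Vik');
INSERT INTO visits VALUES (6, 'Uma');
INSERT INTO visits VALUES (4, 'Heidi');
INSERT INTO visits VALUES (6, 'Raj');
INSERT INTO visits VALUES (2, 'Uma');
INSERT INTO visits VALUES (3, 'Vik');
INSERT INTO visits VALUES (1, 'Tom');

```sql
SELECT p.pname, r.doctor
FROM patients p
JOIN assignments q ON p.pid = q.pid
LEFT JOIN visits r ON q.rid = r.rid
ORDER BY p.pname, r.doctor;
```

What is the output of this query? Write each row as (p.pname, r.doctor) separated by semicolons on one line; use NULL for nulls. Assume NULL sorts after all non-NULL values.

(Pia, NULL); (Xin, Tom); (Xin, Vik); (Zane, NULL)

Step 1 — p INNER JOIN q on pid → 4 row(s).
Then LEFT JOIN `visits r` on rid: each of those 4 rows is kept; rows whose q.rid has no match in r get NULL for r's columns.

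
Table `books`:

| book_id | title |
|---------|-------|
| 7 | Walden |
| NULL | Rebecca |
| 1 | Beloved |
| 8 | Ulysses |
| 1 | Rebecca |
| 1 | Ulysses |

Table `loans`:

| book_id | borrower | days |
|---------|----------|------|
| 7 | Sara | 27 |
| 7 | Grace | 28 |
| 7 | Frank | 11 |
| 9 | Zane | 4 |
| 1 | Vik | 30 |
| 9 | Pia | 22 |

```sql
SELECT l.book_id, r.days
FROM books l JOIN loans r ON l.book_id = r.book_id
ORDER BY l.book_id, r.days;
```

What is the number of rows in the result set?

INNER JOIN keeps only pairs where the ON condition holds.
Matching on l.book_id = r.book_id. A NULL in a compared column never satisfies the condition.
- l (book_id=7) pairs with 3 row(s) of r.
- l (book_id=NULL) has no partner → excluded.
- l (book_id=1) pairs with 1 row(s) of r.
- l (book_id=8) has no partner → excluded.
- l (book_id=1) pairs with 1 row(s) of r.
- l (book_id=1) pairs with 1 row(s) of r.
Total: 6 rows.

6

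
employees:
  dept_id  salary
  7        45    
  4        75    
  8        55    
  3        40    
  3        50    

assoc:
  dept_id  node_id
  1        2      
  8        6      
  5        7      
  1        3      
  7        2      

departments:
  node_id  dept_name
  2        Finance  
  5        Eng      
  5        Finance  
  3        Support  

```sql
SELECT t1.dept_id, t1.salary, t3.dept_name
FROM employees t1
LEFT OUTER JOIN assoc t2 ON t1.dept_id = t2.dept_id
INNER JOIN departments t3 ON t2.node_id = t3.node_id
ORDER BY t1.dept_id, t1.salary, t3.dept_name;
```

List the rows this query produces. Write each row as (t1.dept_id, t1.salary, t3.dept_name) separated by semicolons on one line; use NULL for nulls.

Evaluate left to right. First `employees t1 LEFT JOIN assoc t2` on dept_id: 5 row(s).
Then INNER JOIN `departments t3` on node_id: keep only rows whose t2.node_id appears in t3.

(7, 45, Finance)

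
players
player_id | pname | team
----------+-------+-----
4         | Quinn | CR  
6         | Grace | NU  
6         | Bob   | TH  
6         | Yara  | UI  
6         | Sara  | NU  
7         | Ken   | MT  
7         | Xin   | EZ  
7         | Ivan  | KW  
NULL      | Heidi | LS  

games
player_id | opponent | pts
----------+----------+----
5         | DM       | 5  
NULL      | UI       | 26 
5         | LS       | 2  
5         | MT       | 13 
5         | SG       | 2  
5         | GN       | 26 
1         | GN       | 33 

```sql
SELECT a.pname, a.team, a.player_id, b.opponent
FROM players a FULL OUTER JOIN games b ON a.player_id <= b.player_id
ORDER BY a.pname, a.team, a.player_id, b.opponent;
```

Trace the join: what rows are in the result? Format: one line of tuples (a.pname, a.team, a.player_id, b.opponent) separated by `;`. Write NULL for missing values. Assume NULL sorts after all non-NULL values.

(Bob, TH, 6, NULL); (Grace, NU, 6, NULL); (Heidi, LS, NULL, NULL); (Ivan, KW, 7, NULL); (Ken, MT, 7, NULL); (Quinn, CR, 4, DM); (Quinn, CR, 4, GN); (Quinn, CR, 4, LS); (Quinn, CR, 4, MT); (Quinn, CR, 4, SG); (Sara, NU, 6, NULL); (Xin, EZ, 7, NULL); (Yara, UI, 6, NULL); (NULL, NULL, NULL, GN); (NULL, NULL, NULL, UI)

FULL OUTER JOIN keeps every row from both sides; unmatched rows get NULL for the other side's columns.
Matching on a.player_id <= b.player_id. A NULL in a compared column never satisfies the condition.
Matched pairs: 5; unmatched a rows kept: 8; unmatched b rows kept: 2.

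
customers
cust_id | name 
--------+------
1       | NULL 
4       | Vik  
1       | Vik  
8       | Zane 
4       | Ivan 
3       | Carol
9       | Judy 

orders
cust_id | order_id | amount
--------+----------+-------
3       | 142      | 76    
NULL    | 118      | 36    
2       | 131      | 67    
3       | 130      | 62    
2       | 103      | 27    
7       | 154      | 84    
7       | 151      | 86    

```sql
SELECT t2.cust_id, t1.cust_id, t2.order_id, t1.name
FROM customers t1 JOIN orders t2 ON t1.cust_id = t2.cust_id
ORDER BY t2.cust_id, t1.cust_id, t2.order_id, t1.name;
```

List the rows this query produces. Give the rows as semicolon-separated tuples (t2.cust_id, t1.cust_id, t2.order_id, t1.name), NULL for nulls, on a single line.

INNER JOIN keeps only pairs where the ON condition holds.
Matching on t1.cust_id = t2.cust_id. A NULL in a compared column never satisfies the condition.
- t1 row (cust_id=1): no match → dropped.
- t1 row (cust_id=4): no match → dropped.
- t1 row (cust_id=1): no match → dropped.
- t1 row (cust_id=8): no match → dropped.
- t1 row (cust_id=4): no match → dropped.
- t1 row (cust_id=3): matches 2 t2 row(s) → 2 output row(s).
- t1 row (cust_id=9): no match → dropped.
After projecting and ordering:
t2.cust_id | t1.cust_id | t2.order_id | t1.name
3 | 3 | 130 | Carol
3 | 3 | 142 | Carol

(3, 3, 130, Carol); (3, 3, 142, Carol)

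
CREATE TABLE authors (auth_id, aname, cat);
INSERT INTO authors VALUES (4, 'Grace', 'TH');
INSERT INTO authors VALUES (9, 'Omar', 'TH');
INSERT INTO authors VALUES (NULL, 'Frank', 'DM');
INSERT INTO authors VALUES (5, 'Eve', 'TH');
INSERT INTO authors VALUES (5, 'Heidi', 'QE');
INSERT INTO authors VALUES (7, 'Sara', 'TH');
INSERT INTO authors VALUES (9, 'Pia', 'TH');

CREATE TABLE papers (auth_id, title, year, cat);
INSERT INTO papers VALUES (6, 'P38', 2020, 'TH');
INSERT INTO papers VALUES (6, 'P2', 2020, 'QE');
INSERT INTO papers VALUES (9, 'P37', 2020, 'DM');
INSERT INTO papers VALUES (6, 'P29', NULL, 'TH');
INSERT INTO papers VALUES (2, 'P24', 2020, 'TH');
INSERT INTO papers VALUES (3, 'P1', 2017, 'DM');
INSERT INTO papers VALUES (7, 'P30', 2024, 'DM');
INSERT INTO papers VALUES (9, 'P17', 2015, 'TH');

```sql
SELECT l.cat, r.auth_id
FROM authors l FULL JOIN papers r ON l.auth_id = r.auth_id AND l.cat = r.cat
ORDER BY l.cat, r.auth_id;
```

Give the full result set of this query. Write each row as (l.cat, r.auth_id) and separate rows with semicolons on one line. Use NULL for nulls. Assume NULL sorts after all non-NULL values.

FULL OUTER JOIN keeps every row from both sides; unmatched rows get NULL for the other side's columns.
Matching on l.auth_id = r.auth_id AND l.cat = r.cat. A NULL in a compared column never satisfies the condition.
- l row (auth_id=4, cat=TH): no match → kept, r columns NULL.
- l row (auth_id=9, cat=TH): matches 1 r row(s) → 1 output row(s).
- l row (auth_id=NULL, cat=DM): no match → kept, r columns NULL.
- l row (auth_id=5, cat=TH): no match → kept, r columns NULL.
- l row (auth_id=5, cat=QE): no match → kept, r columns NULL.
- l row (auth_id=7, cat=TH): no match → kept, r columns NULL.
- l row (auth_id=9, cat=TH): matches 1 r row(s) → 1 output row(s).
- 7 r row(s) had no l match → kept, l columns NULL.

(DM, NULL); (QE, NULL); (TH, 9); (TH, 9); (TH, NULL); (TH, NULL); (TH, NULL); (NULL, 2); (NULL, 3); (NULL, 6); (NULL, 6); (NULL, 6); (NULL, 7); (NULL, 9)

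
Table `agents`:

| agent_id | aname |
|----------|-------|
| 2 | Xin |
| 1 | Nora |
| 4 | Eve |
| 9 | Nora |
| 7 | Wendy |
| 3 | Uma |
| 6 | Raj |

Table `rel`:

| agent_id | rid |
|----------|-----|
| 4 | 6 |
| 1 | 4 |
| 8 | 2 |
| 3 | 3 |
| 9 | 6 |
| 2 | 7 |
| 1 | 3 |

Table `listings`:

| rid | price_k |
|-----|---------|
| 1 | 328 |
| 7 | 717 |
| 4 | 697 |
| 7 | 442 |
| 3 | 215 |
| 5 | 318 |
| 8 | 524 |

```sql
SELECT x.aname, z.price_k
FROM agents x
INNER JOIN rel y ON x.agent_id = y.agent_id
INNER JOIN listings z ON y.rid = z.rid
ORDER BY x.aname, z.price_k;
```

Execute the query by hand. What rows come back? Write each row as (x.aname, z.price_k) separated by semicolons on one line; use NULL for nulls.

(Nora, 215); (Nora, 697); (Uma, 215); (Xin, 442); (Xin, 717)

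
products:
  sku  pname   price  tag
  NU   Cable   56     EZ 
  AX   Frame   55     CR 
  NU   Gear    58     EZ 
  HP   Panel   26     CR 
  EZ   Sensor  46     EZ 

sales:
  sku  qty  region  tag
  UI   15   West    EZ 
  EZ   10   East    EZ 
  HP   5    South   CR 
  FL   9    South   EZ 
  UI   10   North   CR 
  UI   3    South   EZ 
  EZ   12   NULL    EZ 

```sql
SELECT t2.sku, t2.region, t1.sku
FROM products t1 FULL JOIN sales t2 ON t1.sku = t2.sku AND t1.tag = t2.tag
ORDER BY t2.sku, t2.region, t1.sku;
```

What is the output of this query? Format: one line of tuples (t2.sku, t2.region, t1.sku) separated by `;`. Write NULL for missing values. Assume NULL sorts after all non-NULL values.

(EZ, East, EZ); (EZ, NULL, EZ); (FL, South, NULL); (HP, South, HP); (UI, North, NULL); (UI, South, NULL); (UI, West, NULL); (NULL, NULL, AX); (NULL, NULL, NU); (NULL, NULL, NU)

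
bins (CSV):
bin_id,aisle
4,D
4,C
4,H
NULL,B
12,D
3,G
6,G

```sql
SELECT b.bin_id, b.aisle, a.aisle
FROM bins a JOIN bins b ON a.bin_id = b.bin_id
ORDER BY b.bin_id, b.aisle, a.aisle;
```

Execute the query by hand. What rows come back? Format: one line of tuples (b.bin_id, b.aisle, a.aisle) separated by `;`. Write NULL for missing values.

INNER JOIN keeps only pairs where the ON condition holds.
Matching on a.bin_id = b.bin_id. A NULL in a compared column never satisfies the condition.
- a (bin_id=4) pairs with 3 row(s) of b.
- a (bin_id=4) pairs with 3 row(s) of b.
- a (bin_id=4) pairs with 3 row(s) of b.
- a (bin_id=NULL) has no partner → excluded.
- a (bin_id=12) pairs with 1 row(s) of b.
- a (bin_id=3) pairs with 1 row(s) of b.
- a (bin_id=6) pairs with 1 row(s) of b.

(3, G, G); (4, C, C); (4, C, D); (4, C, H); (4, D, C); (4, D, D); (4, D, H); (4, H, C); (4, H, D); (4, H, H); (6, G, G); (12, D, D)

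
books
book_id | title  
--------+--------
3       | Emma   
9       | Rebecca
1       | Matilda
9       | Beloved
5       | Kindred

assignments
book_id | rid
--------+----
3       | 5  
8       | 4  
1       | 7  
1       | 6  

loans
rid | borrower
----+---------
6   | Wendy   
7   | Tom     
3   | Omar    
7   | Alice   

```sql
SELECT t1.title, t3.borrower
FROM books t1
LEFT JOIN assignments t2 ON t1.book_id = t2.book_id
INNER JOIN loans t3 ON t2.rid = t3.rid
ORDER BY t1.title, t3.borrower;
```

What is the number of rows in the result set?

Evaluate left to right. First `books t1 LEFT JOIN assignments t2` on book_id: 6 row(s).
Then INNER JOIN `loans t3` on rid: keep only rows whose t2.rid appears in t3.
Result: 3 row(s).

3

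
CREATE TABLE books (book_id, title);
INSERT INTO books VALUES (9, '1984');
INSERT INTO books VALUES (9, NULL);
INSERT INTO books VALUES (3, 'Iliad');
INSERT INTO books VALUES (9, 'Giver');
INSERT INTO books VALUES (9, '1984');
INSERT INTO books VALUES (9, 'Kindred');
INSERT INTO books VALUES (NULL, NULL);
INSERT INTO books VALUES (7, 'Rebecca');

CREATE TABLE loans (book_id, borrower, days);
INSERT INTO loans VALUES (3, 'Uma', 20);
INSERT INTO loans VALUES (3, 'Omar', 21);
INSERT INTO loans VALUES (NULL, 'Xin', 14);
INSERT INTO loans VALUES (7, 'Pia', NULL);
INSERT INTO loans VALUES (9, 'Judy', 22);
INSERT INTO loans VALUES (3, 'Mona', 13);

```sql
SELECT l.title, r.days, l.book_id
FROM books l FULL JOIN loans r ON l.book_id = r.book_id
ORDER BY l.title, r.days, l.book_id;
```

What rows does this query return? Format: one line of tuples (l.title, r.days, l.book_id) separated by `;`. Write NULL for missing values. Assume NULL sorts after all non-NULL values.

FULL OUTER JOIN keeps every row from both sides; unmatched rows get NULL for the other side's columns.
Matching on l.book_id = r.book_id. A NULL in a compared column never satisfies the condition.
Matched pairs: 9; unmatched l rows kept: 1; unmatched r rows kept: 1.

(1984, 22, 9); (1984, 22, 9); (Giver, 22, 9); (Iliad, 13, 3); (Iliad, 20, 3); (Iliad, 21, 3); (Kindred, 22, 9); (Rebecca, NULL, 7); (NULL, 14, NULL); (NULL, 22, 9); (NULL, NULL, NULL)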